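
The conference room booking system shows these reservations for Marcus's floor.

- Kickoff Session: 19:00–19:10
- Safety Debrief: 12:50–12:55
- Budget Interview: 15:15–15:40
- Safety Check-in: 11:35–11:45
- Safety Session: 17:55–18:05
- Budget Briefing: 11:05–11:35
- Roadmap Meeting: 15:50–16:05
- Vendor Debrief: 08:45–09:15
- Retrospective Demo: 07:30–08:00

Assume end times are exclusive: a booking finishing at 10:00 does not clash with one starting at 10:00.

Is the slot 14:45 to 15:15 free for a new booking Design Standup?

Retrospective Demo: ends 08:00 at or before Design Standup starts 14:45 → clear.
Vendor Debrief: ends 09:15 at or before Design Standup starts 14:45 → clear.
Budget Briefing: ends 11:35 at or before Design Standup starts 14:45 → clear.
Safety Check-in: ends 11:45 at or before Design Standup starts 14:45 → clear.
Safety Debrief: ends 12:55 at or before Design Standup starts 14:45 → clear.
Budget Interview: starts 15:15 at or after Design Standup ends 15:15 → clear.
Roadmap Meeting: starts 15:50 at or after Design Standup ends 15:15 → clear.
Safety Session: starts 17:55 at or after Design Standup ends 15:15 → clear.
Kickoff Session: starts 19:00 at or after Design Standup ends 15:15 → clear.

Yes — the slot is free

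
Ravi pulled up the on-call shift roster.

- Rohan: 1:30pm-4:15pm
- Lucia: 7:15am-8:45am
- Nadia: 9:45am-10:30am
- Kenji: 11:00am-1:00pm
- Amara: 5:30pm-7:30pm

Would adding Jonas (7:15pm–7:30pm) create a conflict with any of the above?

Yes — it overlaps Amara

Lucia: ends 8:45am at or before Jonas starts 7:15pm → clear.
Nadia: ends 10:30am at or before Jonas starts 7:15pm → clear.
Kenji: ends 1:00pm at or before Jonas starts 7:15pm → clear.
Rohan: ends 4:15pm at or before Jonas starts 7:15pm → clear.
Amara: starts 5:30pm before Jonas ends 7:30pm, and ends 7:30pm after Jonas starts 7:15pm → overlap.
Jonas overlaps Amara.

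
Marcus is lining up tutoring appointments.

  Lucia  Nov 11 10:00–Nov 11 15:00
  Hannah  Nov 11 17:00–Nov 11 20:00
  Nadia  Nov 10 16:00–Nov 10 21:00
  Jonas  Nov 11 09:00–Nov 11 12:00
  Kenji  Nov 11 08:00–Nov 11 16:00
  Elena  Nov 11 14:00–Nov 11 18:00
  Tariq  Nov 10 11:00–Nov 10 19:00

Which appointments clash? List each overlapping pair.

Elena & Hannah, Elena & Kenji, Elena & Lucia, Jonas & Kenji, Jonas & Lucia, Kenji & Lucia, Nadia & Tariq

Sorted by start: Tariq, Nadia, Kenji, Jonas, Lucia, Elena, Hannah.
Nadia starts before Tariq ends → Tariq and Nadia overlap.
Kenji starts after Tariq ends, so Tariq has no further overlaps.
Kenji starts after Nadia ends, so Nadia has no further overlaps.
Jonas starts before Kenji ends → Kenji and Jonas overlap.
Lucia starts before Kenji ends → Kenji and Lucia overlap.
Elena starts before Kenji ends → Kenji and Elena overlap.
Hannah starts after Kenji ends.
Lucia starts before Jonas ends → Jonas and Lucia overlap.
Elena starts after Jonas ends, so Jonas has no further overlaps.
Elena starts before Lucia ends → Lucia and Elena overlap.
Hannah starts after Lucia ends.
Hannah starts before Elena ends → Elena and Hannah overlap.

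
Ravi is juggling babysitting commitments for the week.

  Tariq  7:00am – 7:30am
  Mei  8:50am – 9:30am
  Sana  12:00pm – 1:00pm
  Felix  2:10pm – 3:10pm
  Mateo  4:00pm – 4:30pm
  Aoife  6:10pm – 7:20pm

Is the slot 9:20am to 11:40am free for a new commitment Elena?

Tariq: ends 7:30am at or before Elena starts 9:20am → clear.
Mei: starts 8:50am before Elena ends 11:40am, and ends 9:30am after Elena starts 9:20am → overlap.
Sana: starts 12:00pm at or after Elena ends 11:40am → clear.
Felix: starts 2:10pm at or after Elena ends 11:40am → clear.
Mateo: starts 4:00pm at or after Elena ends 11:40am → clear.
Aoife: starts 6:10pm at or after Elena ends 11:40am → clear.
Elena overlaps Mei.

No — it overlaps Mei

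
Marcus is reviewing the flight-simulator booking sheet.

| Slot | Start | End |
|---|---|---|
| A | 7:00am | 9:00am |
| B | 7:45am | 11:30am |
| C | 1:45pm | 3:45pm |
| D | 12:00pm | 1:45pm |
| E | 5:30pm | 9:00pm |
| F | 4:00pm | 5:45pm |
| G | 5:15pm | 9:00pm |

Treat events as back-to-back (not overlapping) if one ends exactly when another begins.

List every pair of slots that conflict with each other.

Sorted by start: A, B, D, C, F, G, E.
B starts before A ends → A and B overlap.
D starts after A ends — done with A.
D starts after B ends — done with B.
C starts exactly when D ends (back-to-back, no overlap) — done with D.
F starts after C ends — done with C.
G starts before F ends → F and G overlap.
E starts before F ends → F and E overlap.
E starts before G ends → G and E overlap.

A & B, E & F, E & G, F & G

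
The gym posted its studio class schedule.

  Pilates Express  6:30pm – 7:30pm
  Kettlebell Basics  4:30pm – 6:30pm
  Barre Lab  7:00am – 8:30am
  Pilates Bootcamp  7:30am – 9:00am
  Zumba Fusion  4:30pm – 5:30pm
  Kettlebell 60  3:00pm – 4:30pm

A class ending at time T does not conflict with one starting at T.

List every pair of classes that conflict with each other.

Two intervals overlap when each starts before the other ends.
Sorted by start: Barre Lab, Pilates Bootcamp, Kettlebell 60, Kettlebell Basics, Zumba Fusion, Pilates Express.
Pilates Bootcamp starts before Barre Lab ends → Barre Lab and Pilates Bootcamp overlap.
Kettlebell 60 starts after Barre Lab ends, so nothing later overlaps Barre Lab either.
Kettlebell 60 starts after Pilates Bootcamp ends, so nothing later overlaps Pilates Bootcamp either.
Kettlebell Basics starts exactly when Kettlebell 60 ends (back-to-back, no overlap), so nothing later overlaps Kettlebell 60 either.
Zumba Fusion starts before Kettlebell Basics ends → Kettlebell Basics and Zumba Fusion overlap.
Pilates Express starts exactly when Kettlebell Basics ends (back-to-back, no overlap).
Pilates Express starts after Zumba Fusion ends.

Barre Lab & Pilates Bootcamp, Kettlebell Basics & Zumba Fusion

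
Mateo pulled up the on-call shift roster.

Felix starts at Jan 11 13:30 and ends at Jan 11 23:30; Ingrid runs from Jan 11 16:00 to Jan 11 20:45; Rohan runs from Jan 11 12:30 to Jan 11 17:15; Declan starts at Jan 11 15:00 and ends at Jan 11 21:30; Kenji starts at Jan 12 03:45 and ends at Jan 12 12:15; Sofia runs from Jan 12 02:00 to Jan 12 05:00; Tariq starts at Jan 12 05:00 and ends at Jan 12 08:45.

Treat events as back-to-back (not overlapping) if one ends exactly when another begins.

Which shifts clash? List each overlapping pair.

Declan & Felix, Declan & Ingrid, Declan & Rohan, Felix & Ingrid, Felix & Rohan, Ingrid & Rohan, Kenji & Sofia, Kenji & Tariq

Check each pair: they overlap iff neither finishes before the other starts.
Sorted by start: Rohan, Felix, Declan, Ingrid, Sofia, Kenji, Tariq.
Felix starts before Rohan ends → Rohan and Felix overlap.
Declan starts before Rohan ends → Rohan and Declan overlap.
Ingrid starts before Rohan ends → Rohan and Ingrid overlap.
Sofia starts after Rohan ends, so nothing later overlaps Rohan either.
Declan starts before Felix ends → Felix and Declan overlap.
Ingrid starts before Felix ends → Felix and Ingrid overlap.
Sofia starts after Felix ends, so nothing later overlaps Felix either.
Ingrid starts before Declan ends → Declan and Ingrid overlap.
Sofia starts after Declan ends, so nothing later overlaps Declan either.
Sofia starts after Ingrid ends, so nothing later overlaps Ingrid either.
Kenji starts before Sofia ends → Sofia and Kenji overlap.
Tariq starts exactly when Sofia ends (back-to-back, no overlap).
Tariq starts before Kenji ends → Kenji and Tariq overlap.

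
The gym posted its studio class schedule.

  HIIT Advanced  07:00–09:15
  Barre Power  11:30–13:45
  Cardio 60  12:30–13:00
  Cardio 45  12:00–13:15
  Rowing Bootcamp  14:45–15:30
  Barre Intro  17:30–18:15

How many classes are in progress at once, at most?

3

Sweep the timeline, counting +1 at each start and −1 at each end (ends before starts at a tie):
07:00 start HIIT Advanced → 1
09:15 end HIIT Advanced → 0
11:30 start Barre Power → 1
12:00 start Cardio 45 → 2
12:30 start Cardio 60 → 3
13:00 end Cardio 60 → 2
13:15 end Cardio 45 → 1
13:45 end Barre Power → 0
14:45 start Rowing Bootcamp → 1
15:30 end Rowing Bootcamp → 0
17:30 start Barre Intro → 1
18:15 end Barre Intro → 0
Peak is 3, at 12:30 (Barre Power, Cardio 45, Cardio 60).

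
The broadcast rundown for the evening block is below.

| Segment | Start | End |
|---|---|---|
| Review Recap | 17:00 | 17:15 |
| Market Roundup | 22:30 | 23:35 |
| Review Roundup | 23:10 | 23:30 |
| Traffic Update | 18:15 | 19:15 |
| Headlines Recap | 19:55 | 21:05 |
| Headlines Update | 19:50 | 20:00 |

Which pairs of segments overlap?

Headlines Recap & Headlines Update, Market Roundup & Review Roundup

Sorted by start: Review Recap, Traffic Update, Headlines Update, Headlines Recap, Market Roundup, Review Roundup.
Traffic Update starts after Review Recap ends — done with Review Recap.
Headlines Update starts after Traffic Update ends — done with Traffic Update.
Headlines Recap starts before Headlines Update ends → Headlines Update and Headlines Recap overlap.
Market Roundup starts after Headlines Update ends — done with Headlines Update.
Market Roundup starts after Headlines Recap ends — done with Headlines Recap.
Review Roundup starts before Market Roundup ends → Market Roundup and Review Roundup overlap.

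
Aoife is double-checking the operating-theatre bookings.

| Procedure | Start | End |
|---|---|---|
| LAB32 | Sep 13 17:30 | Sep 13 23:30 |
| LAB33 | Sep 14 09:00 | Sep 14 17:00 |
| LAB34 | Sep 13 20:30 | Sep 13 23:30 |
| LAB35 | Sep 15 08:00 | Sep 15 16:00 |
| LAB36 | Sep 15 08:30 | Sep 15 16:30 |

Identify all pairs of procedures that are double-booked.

LAB32 & LAB34, LAB35 & LAB36

Sorted by start: LAB32, LAB34, LAB33, LAB35, LAB36.
LAB34 starts before LAB32 ends → LAB32 and LAB34 overlap.
LAB33 starts after LAB32 ends, so nothing later overlaps LAB32 either.
LAB33 starts after LAB34 ends, so nothing later overlaps LAB34 either.
LAB35 starts after LAB33 ends, so nothing later overlaps LAB33 either.
LAB36 starts before LAB35 ends → LAB35 and LAB36 overlap.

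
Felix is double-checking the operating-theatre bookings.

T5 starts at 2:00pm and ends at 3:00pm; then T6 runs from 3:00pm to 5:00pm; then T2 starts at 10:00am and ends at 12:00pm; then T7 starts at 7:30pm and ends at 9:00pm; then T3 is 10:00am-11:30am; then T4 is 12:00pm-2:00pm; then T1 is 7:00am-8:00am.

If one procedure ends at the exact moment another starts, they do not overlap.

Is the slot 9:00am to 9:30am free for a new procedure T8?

T1: ends 8:00am at or before T8 starts 9:00am → clear.
T2: starts 10:00am at or after T8 ends 9:30am → clear.
T3: starts 10:00am at or after T8 ends 9:30am → clear.
T4: starts 12:00pm at or after T8 ends 9:30am → clear.
T5: starts 2:00pm at or after T8 ends 9:30am → clear.
T6: starts 3:00pm at or after T8 ends 9:30am → clear.
T7: starts 7:30pm at or after T8 ends 9:30am → clear.

Yes — the slot is free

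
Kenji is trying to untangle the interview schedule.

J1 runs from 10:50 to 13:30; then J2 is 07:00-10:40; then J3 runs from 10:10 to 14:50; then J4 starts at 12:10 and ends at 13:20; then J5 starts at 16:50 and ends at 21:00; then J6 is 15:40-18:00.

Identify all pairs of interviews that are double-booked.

J1 & J3, J1 & J4, J2 & J3, J3 & J4, J5 & J6

Sorted by start: J2, J3, J1, J4, J6, J5.
J3 starts before J2 ends → J2 and J3 overlap.
J1 starts after J2 ends, so J2 has no further overlaps.
J1 starts before J3 ends → J3 and J1 overlap.
J4 starts before J3 ends → J3 and J4 overlap.
J6 starts after J3 ends, so J3 has no further overlaps.
J4 starts before J1 ends → J1 and J4 overlap.
J6 starts after J1 ends, so J1 has no further overlaps.
J6 starts after J4 ends, so J4 has no further overlaps.
J5 starts before J6 ends → J6 and J5 overlap.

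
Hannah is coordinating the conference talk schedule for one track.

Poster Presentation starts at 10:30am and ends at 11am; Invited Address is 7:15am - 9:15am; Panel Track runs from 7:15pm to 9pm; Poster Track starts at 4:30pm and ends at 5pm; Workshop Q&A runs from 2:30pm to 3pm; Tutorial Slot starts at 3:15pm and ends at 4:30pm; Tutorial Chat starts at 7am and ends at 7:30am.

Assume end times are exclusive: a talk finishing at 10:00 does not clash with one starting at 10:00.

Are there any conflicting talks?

Yes

Two intervals overlap when each starts before the other ends.
Sorted by start: Tutorial Chat, Invited Address, Poster Presentation, Workshop Q&A, Tutorial Slot, Poster Track, Panel Track.
Invited Address starts before Tutorial Chat ends → Tutorial Chat and Invited Address overlap.
That's a conflict, so the schedule is not conflict-free.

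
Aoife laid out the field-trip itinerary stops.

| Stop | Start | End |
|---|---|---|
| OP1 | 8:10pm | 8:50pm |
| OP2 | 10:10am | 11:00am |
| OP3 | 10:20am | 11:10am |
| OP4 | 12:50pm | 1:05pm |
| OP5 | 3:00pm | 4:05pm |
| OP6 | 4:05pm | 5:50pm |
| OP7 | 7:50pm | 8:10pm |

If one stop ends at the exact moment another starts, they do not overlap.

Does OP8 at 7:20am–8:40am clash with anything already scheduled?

No — it doesn't clash with anything

OP2: starts 10:10am at or after OP8 ends 8:40am → clear.
OP3: starts 10:20am at or after OP8 ends 8:40am → clear.
OP4: starts 12:50pm at or after OP8 ends 8:40am → clear.
OP5: starts 3:00pm at or after OP8 ends 8:40am → clear.
OP6: starts 4:05pm at or after OP8 ends 8:40am → clear.
OP7: starts 7:50pm at or after OP8 ends 8:40am → clear.
OP1: starts 8:10pm at or after OP8 ends 8:40am → clear.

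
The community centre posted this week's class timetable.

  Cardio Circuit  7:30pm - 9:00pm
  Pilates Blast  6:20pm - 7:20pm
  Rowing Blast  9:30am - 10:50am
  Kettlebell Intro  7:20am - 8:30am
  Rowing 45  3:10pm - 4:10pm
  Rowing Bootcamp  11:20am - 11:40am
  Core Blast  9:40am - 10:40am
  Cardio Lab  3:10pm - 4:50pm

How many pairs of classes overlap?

Two intervals overlap when each starts before the other ends.
Sorted by start: Kettlebell Intro, Rowing Blast, Core Blast, Rowing Bootcamp, Cardio Lab, Rowing 45, Pilates Blast, Cardio Circuit.
Rowing Blast starts after Kettlebell Intro ends; Kettlebell Intro is clear from here.
Core Blast starts before Rowing Blast ends → Rowing Blast and Core Blast overlap.
Rowing Bootcamp starts after Rowing Blast ends; Rowing Blast is clear from here.
Rowing Bootcamp starts after Core Blast ends; Core Blast is clear from here.
Cardio Lab starts after Rowing Bootcamp ends; Rowing Bootcamp is clear from here.
Rowing 45 starts before Cardio Lab ends → Cardio Lab and Rowing 45 overlap.
Pilates Blast starts after Cardio Lab ends; Cardio Lab is clear from here.
Pilates Blast starts after Rowing 45 ends; Rowing 45 is clear from here.
Cardio Circuit starts after Pilates Blast ends.
Overlapping pairs: Cardio Lab & Rowing 45, Core Blast & Rowing Blast — 2 in total.

2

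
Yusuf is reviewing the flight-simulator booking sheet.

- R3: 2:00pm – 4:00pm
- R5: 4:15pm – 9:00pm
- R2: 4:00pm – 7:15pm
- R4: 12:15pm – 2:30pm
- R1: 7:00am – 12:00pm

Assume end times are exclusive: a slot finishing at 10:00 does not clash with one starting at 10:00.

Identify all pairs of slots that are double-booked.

Two intervals overlap when each starts before the other ends.
Sorted by start: R1, R4, R3, R2, R5.
R4 starts after R1 ends, so R1 has no further overlaps.
R3 starts before R4 ends → R4 and R3 overlap.
R2 starts after R4 ends, so R4 has no further overlaps.
R2 starts exactly when R3 ends (back-to-back, no overlap), so R3 has no further overlaps.
R5 starts before R2 ends → R2 and R5 overlap.

R2 & R5, R3 & R4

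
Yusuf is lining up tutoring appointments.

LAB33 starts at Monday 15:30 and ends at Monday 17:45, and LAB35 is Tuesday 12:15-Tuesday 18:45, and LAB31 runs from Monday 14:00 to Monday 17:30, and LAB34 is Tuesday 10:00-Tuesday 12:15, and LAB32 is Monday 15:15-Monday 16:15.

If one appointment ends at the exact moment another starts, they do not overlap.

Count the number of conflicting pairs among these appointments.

3

Sorted by start: LAB31, LAB32, LAB33, LAB34, LAB35.
LAB32 starts before LAB31 ends → LAB31 and LAB32 overlap.
LAB33 starts before LAB31 ends → LAB31 and LAB33 overlap.
LAB34 starts after LAB31 ends; LAB31 is clear from here.
LAB33 starts before LAB32 ends → LAB32 and LAB33 overlap.
LAB34 starts after LAB32 ends; LAB32 is clear from here.
LAB34 starts after LAB33 ends; LAB33 is clear from here.
LAB35 starts exactly when LAB34 ends (back-to-back, no overlap).
Overlapping pairs: LAB31 & LAB32, LAB31 & LAB33, LAB32 & LAB33 — 3 in total.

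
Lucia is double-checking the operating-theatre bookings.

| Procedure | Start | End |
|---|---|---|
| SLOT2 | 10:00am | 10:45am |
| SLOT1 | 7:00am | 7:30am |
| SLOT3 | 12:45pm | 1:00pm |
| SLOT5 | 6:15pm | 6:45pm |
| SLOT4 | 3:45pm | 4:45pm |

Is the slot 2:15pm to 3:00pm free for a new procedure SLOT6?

Yes — the slot is free

SLOT1: ends 7:30am at or before SLOT6 starts 2:15pm → clear.
SLOT2: ends 10:45am at or before SLOT6 starts 2:15pm → clear.
SLOT3: ends 1:00pm at or before SLOT6 starts 2:15pm → clear.
SLOT4: starts 3:45pm at or after SLOT6 ends 3:00pm → clear.
SLOT5: starts 6:15pm at or after SLOT6 ends 3:00pm → clear.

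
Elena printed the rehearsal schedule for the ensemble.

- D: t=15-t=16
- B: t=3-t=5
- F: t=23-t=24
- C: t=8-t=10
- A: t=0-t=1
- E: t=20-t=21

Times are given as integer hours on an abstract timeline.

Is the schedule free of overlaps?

Sorted by start: A, B, C, D, E, F.
B starts after A ends — done with A.
C starts after B ends — done with B.
D starts after C ends — done with C.
E starts after D ends — done with D.
F starts after E ends.
Every pair is clear; the schedule has no overlaps.

Yes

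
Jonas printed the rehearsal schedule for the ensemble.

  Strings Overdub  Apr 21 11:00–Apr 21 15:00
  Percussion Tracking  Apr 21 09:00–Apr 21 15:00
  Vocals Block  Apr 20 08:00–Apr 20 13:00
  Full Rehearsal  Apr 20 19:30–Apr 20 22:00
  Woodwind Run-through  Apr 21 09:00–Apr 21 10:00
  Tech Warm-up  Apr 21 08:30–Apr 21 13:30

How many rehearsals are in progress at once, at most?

Sort all start/end points and keep a running count:
Apr 20 08:00 start Vocals Block → 1
Apr 20 13:00 end Vocals Block → 0
Apr 20 19:30 start Full Rehearsal → 1
Apr 20 22:00 end Full Rehearsal → 0
Apr 21 08:30 start Tech Warm-up → 1
Apr 21 09:00 start Percussion Tracking → 2
Apr 21 09:00 start Woodwind Run-through → 3
Apr 21 10:00 end Woodwind Run-through → 2
Apr 21 11:00 start Strings Overdub → 3
Apr 21 13:30 end Tech Warm-up → 2
Apr 21 15:00 end Percussion Tracking → 1
Apr 21 15:00 end Strings Overdub → 0
Peak is 3, at Apr 21 09:00 (Percussion Tracking, Tech Warm-up, Woodwind Run-through).

3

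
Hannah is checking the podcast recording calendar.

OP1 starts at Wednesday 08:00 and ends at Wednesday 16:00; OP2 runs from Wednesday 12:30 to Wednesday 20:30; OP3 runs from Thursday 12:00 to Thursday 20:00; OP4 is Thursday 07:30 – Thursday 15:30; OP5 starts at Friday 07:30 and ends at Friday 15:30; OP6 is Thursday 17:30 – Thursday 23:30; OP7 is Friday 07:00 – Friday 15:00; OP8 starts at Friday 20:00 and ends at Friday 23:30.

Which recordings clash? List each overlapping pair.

Sorted by start: OP1, OP2, OP4, OP3, OP6, OP7, OP5, OP8.
OP2 starts before OP1 ends → OP1 and OP2 overlap.
OP4 starts after OP1 ends — done with OP1.
OP4 starts after OP2 ends — done with OP2.
OP3 starts before OP4 ends → OP4 and OP3 overlap.
OP6 starts after OP4 ends — done with OP4.
OP6 starts before OP3 ends → OP3 and OP6 overlap.
OP7 starts after OP3 ends — done with OP3.
OP7 starts after OP6 ends — done with OP6.
OP5 starts before OP7 ends → OP7 and OP5 overlap.
OP8 starts after OP7 ends.
OP8 starts after OP5 ends.

OP1 & OP2, OP3 & OP4, OP3 & OP6, OP5 & OP7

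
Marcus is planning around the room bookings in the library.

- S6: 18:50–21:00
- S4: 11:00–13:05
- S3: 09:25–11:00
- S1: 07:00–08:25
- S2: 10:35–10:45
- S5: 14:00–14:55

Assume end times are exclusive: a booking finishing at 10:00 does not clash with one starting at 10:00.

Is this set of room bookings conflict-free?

No

Sorted by start: S1, S3, S2, S4, S5, S6.
S3 starts after S1 ends; S1 is clear from here.
S2 starts before S3 ends → S3 and S2 overlap.
That's a conflict, so the schedule is not conflict-free.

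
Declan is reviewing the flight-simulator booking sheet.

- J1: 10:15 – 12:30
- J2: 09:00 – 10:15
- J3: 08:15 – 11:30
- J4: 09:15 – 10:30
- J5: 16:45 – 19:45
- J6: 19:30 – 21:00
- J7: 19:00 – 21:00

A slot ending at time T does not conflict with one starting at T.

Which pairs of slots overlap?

Sorted by start: J3, J2, J4, J1, J5, J7, J6.
J2 starts before J3 ends → J3 and J2 overlap.
J4 starts before J3 ends → J3 and J4 overlap.
J1 starts before J3 ends → J3 and J1 overlap.
J5 starts after J3 ends — done with J3.
J4 starts before J2 ends → J2 and J4 overlap.
J1 starts exactly when J2 ends (back-to-back, no overlap) — done with J2.
J1 starts before J4 ends → J4 and J1 overlap.
J5 starts after J4 ends — done with J4.
J5 starts after J1 ends — done with J1.
J7 starts before J5 ends → J5 and J7 overlap.
J6 starts before J5 ends → J5 and J6 overlap.
J6 starts before J7 ends → J7 and J6 overlap.

J1 & J3, J1 & J4, J2 & J3, J2 & J4, J3 & J4, J5 & J6, J5 & J7, J6 & J7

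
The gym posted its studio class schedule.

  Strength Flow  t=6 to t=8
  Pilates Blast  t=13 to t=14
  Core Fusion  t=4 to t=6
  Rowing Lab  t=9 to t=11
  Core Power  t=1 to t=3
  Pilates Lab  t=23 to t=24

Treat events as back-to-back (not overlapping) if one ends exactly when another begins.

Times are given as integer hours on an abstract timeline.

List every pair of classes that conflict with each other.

no conflicts

Sorted by start: Core Power, Core Fusion, Strength Flow, Rowing Lab, Pilates Blast, Pilates Lab.
Core Fusion starts after Core Power ends; Core Power is clear from here.
Strength Flow starts exactly when Core Fusion ends (back-to-back, no overlap); Core Fusion is clear from here.
Rowing Lab starts after Strength Flow ends; Strength Flow is clear from here.
Pilates Blast starts after Rowing Lab ends; Rowing Lab is clear from here.
Pilates Lab starts after Pilates Blast ends.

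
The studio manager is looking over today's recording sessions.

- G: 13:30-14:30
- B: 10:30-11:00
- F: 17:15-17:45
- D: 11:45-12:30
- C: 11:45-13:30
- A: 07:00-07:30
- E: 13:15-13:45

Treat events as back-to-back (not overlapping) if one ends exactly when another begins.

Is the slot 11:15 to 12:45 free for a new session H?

No — it overlaps C, D

A: ends 07:30 at or before H starts 11:15 → clear.
B: ends 11:00 at or before H starts 11:15 → clear.
C: starts 11:45 before H ends 12:45, and ends 13:30 after H starts 11:15 → overlap.
D: starts 11:45 before H ends 12:45, and ends 12:30 after H starts 11:15 → overlap.
E: starts 13:15 at or after H ends 12:45 → clear.
G: starts 13:30 at or after H ends 12:45 → clear.
F: starts 17:15 at or after H ends 12:45 → clear.
H overlaps C, D.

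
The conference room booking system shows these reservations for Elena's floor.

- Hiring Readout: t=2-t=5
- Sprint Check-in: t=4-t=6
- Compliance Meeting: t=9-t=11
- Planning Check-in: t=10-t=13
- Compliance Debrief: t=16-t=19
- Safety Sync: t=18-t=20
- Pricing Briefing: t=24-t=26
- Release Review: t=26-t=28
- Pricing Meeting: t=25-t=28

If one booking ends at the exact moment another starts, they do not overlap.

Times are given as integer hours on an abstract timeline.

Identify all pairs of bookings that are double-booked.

Compliance Debrief & Safety Sync, Compliance Meeting & Planning Check-in, Hiring Readout & Sprint Check-in, Pricing Briefing & Pricing Meeting, Pricing Meeting & Release Review

Sorted by start: Hiring Readout, Sprint Check-in, Compliance Meeting, Planning Check-in, Compliance Debrief, Safety Sync, Pricing Briefing, Pricing Meeting, Release Review.
Sprint Check-in starts before Hiring Readout ends → Hiring Readout and Sprint Check-in overlap.
Compliance Meeting starts after Hiring Readout ends — done with Hiring Readout.
Compliance Meeting starts after Sprint Check-in ends — done with Sprint Check-in.
Planning Check-in starts before Compliance Meeting ends → Compliance Meeting and Planning Check-in overlap.
Compliance Debrief starts after Compliance Meeting ends — done with Compliance Meeting.
Compliance Debrief starts after Planning Check-in ends — done with Planning Check-in.
Safety Sync starts before Compliance Debrief ends → Compliance Debrief and Safety Sync overlap.
Pricing Briefing starts after Compliance Debrief ends — done with Compliance Debrief.
Pricing Briefing starts after Safety Sync ends — done with Safety Sync.
Pricing Meeting starts before Pricing Briefing ends → Pricing Briefing and Pricing Meeting overlap.
Release Review starts exactly when Pricing Briefing ends (back-to-back, no overlap).
Release Review starts before Pricing Meeting ends → Pricing Meeting and Release Review overlap.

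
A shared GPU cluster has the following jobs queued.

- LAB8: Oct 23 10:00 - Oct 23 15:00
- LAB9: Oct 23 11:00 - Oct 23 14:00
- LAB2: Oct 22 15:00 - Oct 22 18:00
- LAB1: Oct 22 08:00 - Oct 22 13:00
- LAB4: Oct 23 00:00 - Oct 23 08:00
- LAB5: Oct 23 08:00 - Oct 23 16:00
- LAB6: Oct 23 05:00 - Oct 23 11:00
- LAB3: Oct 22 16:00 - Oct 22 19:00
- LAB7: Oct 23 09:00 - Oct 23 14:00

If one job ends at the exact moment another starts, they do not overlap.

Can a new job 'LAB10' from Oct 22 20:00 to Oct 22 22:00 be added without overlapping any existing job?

Yes — the slot is free

LAB1: ends Oct 22 13:00 at or before LAB10 starts Oct 22 20:00 → clear.
LAB2: ends Oct 22 18:00 at or before LAB10 starts Oct 22 20:00 → clear.
LAB3: ends Oct 22 19:00 at or before LAB10 starts Oct 22 20:00 → clear.
LAB4: starts Oct 23 00:00 at or after LAB10 ends Oct 22 22:00 → clear.
LAB6: starts Oct 23 05:00 at or after LAB10 ends Oct 22 22:00 → clear.
LAB5: starts Oct 23 08:00 at or after LAB10 ends Oct 22 22:00 → clear.
LAB7: starts Oct 23 09:00 at or after LAB10 ends Oct 22 22:00 → clear.
LAB8: starts Oct 23 10:00 at or after LAB10 ends Oct 22 22:00 → clear.
LAB9: starts Oct 23 11:00 at or after LAB10 ends Oct 22 22:00 → clear.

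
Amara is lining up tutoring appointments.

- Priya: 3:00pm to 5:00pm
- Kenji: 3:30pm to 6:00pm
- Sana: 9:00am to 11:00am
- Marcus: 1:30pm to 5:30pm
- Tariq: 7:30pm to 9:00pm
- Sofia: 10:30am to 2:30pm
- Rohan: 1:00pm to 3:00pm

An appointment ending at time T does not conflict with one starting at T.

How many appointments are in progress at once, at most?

3

Walk through starts and ends in time order (an end at T is processed before a start at T):
9:00am start Sana → 1
10:30am start Sofia → 2
11:00am end Sana → 1
1:00pm start Rohan → 2
1:30pm start Marcus → 3
2:30pm end Sofia → 2
3:00pm end Rohan → 1
3:00pm start Priya → 2
3:30pm start Kenji → 3
5:00pm end Priya → 2
5:30pm end Marcus → 1
6:00pm end Kenji → 0
7:30pm start Tariq → 1
9:00pm end Tariq → 0
Peak is 3, at 1:30pm (Marcus, Rohan, Sofia).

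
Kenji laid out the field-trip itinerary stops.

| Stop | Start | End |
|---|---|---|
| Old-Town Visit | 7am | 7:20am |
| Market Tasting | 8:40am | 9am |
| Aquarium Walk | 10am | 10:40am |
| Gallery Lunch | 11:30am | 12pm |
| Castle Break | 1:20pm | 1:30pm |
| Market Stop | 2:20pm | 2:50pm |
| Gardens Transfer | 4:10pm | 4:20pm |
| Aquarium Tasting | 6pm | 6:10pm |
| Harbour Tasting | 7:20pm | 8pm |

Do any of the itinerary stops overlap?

Sorted by start: Old-Town Visit, Market Tasting, Aquarium Walk, Gallery Lunch, Castle Break, Market Stop, Gardens Transfer, Aquarium Tasting, Harbour Tasting.
Market Tasting starts after Old-Town Visit ends, so nothing later overlaps Old-Town Visit either.
Aquarium Walk starts after Market Tasting ends, so nothing later overlaps Market Tasting either.
Gallery Lunch starts after Aquarium Walk ends, so nothing later overlaps Aquarium Walk either.
Castle Break starts after Gallery Lunch ends, so nothing later overlaps Gallery Lunch either.
Market Stop starts after Castle Break ends, so nothing later overlaps Castle Break either.
Gardens Transfer starts after Market Stop ends, so nothing later overlaps Market Stop either.
Aquarium Tasting starts after Gardens Transfer ends, so nothing later overlaps Gardens Transfer either.
Harbour Tasting starts after Aquarium Tasting ends.
Every pair is clear; the schedule has no overlaps.

No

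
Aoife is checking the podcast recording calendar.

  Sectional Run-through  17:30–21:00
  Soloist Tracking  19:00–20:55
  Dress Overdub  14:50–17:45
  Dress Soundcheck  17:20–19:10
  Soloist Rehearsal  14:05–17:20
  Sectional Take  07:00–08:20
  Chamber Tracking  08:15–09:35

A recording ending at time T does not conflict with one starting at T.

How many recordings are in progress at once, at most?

3

Sort all start/end points and keep a running count:
07:00 start Sectional Take → 1
08:15 start Chamber Tracking → 2
08:20 end Sectional Take → 1
09:35 end Chamber Tracking → 0
14:05 start Soloist Rehearsal → 1
14:50 start Dress Overdub → 2
17:20 end Soloist Rehearsal → 1
17:20 start Dress Soundcheck → 2
17:30 start Sectional Run-through → 3
17:45 end Dress Overdub → 2
19:00 start Soloist Tracking → 3
19:10 end Dress Soundcheck → 2
20:55 end Soloist Tracking → 1
21:00 end Sectional Run-through → 0
Peak is 3, at 17:30 (Dress Overdub, Dress Soundcheck, Sectional Run-through).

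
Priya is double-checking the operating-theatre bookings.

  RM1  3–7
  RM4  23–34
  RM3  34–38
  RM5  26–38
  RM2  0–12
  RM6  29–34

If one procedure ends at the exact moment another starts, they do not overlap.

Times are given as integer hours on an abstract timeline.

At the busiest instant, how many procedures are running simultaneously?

Sort all start/end points and keep a running count:
0 start RM2 → 1
3 start RM1 → 2
7 end RM1 → 1
12 end RM2 → 0
23 start RM4 → 1
26 start RM5 → 2
29 start RM6 → 3
34 end RM4 → 2
34 end RM6 → 1
34 start RM3 → 2
38 end RM3 → 1
38 end RM5 → 0
Peak is 3, at 29 (RM4, RM5, RM6).

3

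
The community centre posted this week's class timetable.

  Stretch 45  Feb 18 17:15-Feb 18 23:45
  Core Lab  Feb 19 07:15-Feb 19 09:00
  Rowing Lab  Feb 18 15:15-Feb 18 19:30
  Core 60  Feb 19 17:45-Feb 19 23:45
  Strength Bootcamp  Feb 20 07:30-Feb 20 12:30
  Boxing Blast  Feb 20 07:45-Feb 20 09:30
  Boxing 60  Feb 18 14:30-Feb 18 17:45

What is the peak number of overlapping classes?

3

Walk through starts and ends in time order (an end at T is processed before a start at T):
Feb 18 14:30 start Boxing 60 → 1
Feb 18 15:15 start Rowing Lab → 2
Feb 18 17:15 start Stretch 45 → 3
Feb 18 17:45 end Boxing 60 → 2
Feb 18 19:30 end Rowing Lab → 1
Feb 18 23:45 end Stretch 45 → 0
Feb 19 07:15 start Core Lab → 1
Feb 19 09:00 end Core Lab → 0
Feb 19 17:45 start Core 60 → 1
Feb 19 23:45 end Core 60 → 0
Feb 20 07:30 start Strength Bootcamp → 1
Feb 20 07:45 start Boxing Blast → 2
Feb 20 09:30 end Boxing Blast → 1
Feb 20 12:30 end Strength Bootcamp → 0
Peak is 3, at Feb 18 17:15 (Boxing 60, Rowing Lab, Stretch 45).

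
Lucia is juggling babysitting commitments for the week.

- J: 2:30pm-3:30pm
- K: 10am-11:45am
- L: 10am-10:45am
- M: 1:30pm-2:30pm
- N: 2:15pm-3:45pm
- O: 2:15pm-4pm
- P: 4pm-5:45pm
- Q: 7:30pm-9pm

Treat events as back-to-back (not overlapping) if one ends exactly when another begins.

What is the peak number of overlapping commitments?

Sort all start/end points and keep a running count:
10am start K → 1
10am start L → 2
10:45am end L → 1
11:45am end K → 0
1:30pm start M → 1
2:15pm start N → 2
2:15pm start O → 3
2:30pm end M → 2
2:30pm start J → 3
3:30pm end J → 2
3:45pm end N → 1
4pm end O → 0
4pm start P → 1
5:45pm end P → 0
7:30pm start Q → 1
9pm end Q → 0
Peak is 3, at 2:15pm (M, N, O).

3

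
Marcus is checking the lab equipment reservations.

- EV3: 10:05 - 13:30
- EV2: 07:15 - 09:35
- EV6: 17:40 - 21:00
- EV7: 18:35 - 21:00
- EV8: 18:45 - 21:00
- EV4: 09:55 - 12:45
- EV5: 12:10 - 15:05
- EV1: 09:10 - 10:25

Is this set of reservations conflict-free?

Sorted by start: EV2, EV1, EV4, EV3, EV5, EV6, EV7, EV8.
EV1 starts before EV2 ends → EV2 and EV1 overlap.
That's a conflict, so the schedule is not conflict-free.

No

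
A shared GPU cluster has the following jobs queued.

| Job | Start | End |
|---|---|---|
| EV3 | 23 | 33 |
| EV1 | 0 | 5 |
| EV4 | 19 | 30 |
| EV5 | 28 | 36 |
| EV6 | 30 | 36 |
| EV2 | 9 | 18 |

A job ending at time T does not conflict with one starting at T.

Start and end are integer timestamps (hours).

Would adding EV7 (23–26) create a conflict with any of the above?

Yes — it overlaps EV3, EV4

EV1: ends 5 at or before EV7 starts 23 → clear.
EV2: ends 18 at or before EV7 starts 23 → clear.
EV4: starts 19 before EV7 ends 26, and ends 30 after EV7 starts 23 → overlap.
EV3: starts 23 before EV7 ends 26, and ends 33 after EV7 starts 23 → overlap.
EV5: starts 28 at or after EV7 ends 26 → clear.
EV6: starts 30 at or after EV7 ends 26 → clear.
EV7 overlaps EV3, EV4.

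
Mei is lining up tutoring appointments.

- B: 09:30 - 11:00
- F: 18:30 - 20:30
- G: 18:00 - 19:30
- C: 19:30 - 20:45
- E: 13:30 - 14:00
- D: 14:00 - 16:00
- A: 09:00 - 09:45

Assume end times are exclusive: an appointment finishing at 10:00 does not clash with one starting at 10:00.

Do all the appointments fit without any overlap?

Sorted by start: A, B, E, D, G, F, C.
B starts before A ends → A and B overlap.
That's a conflict, so the schedule is not conflict-free.

No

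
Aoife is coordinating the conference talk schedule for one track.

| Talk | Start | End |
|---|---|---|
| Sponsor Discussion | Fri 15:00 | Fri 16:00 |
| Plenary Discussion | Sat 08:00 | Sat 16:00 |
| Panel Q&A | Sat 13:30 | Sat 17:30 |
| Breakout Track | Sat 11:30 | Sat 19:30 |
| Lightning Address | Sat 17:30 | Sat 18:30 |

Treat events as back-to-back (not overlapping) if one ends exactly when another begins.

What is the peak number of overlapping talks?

3

Sort all start/end points and keep a running count:
Fri 15:00 start Sponsor Discussion → 1
Fri 16:00 end Sponsor Discussion → 0
Sat 08:00 start Plenary Discussion → 1
Sat 11:30 start Breakout Track → 2
Sat 13:30 start Panel Q&A → 3
Sat 16:00 end Plenary Discussion → 2
Sat 17:30 end Panel Q&A → 1
Sat 17:30 start Lightning Address → 2
Sat 18:30 end Lightning Address → 1
Sat 19:30 end Breakout Track → 0
Peak is 3, at Sat 13:30 (Breakout Track, Panel Q&A, Plenary Discussion).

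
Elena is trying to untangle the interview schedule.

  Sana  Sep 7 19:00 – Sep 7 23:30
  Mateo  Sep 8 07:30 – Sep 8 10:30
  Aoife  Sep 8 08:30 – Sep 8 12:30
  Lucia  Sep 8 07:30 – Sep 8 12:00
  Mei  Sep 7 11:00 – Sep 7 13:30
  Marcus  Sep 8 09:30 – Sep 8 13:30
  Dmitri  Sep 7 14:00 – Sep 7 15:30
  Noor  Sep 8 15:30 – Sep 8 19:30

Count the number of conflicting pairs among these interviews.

6

Check each pair: they overlap iff neither finishes before the other starts.
Sorted by start: Mei, Dmitri, Sana, Lucia, Mateo, Aoife, Marcus, Noor.
Dmitri starts after Mei ends, so nothing later overlaps Mei either.
Sana starts after Dmitri ends, so nothing later overlaps Dmitri either.
Lucia starts after Sana ends, so nothing later overlaps Sana either.
Mateo starts before Lucia ends → Lucia and Mateo overlap.
Aoife starts before Lucia ends → Lucia and Aoife overlap.
Marcus starts before Lucia ends → Lucia and Marcus overlap.
Noor starts after Lucia ends.
Aoife starts before Mateo ends → Mateo and Aoife overlap.
Marcus starts before Mateo ends → Mateo and Marcus overlap.
Noor starts after Mateo ends.
Marcus starts before Aoife ends → Aoife and Marcus overlap.
Noor starts after Aoife ends.
Noor starts after Marcus ends.
Overlapping pairs: Aoife & Lucia, Aoife & Marcus, Aoife & Mateo, Lucia & Marcus, Lucia & Mateo, Marcus & Mateo — 6 in total.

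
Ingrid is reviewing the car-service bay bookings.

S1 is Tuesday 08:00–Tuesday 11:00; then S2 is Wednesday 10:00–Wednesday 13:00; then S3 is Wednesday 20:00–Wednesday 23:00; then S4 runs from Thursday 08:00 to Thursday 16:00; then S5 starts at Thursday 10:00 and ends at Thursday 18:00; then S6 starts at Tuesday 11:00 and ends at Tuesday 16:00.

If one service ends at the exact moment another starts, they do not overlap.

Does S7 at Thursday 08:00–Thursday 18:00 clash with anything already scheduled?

S1: ends Tuesday 11:00 at or before S7 starts Thursday 08:00 → clear.
S6: ends Tuesday 16:00 at or before S7 starts Thursday 08:00 → clear.
S2: ends Wednesday 13:00 at or before S7 starts Thursday 08:00 → clear.
S3: ends Wednesday 23:00 at or before S7 starts Thursday 08:00 → clear.
S4: starts Thursday 08:00 before S7 ends Thursday 18:00, and ends Thursday 16:00 after S7 starts Thursday 08:00 → overlap.
S5: starts Thursday 10:00 before S7 ends Thursday 18:00, and ends Thursday 18:00 after S7 starts Thursday 08:00 → overlap.
S7 overlaps S4, S5.

Yes — it overlaps S4, S5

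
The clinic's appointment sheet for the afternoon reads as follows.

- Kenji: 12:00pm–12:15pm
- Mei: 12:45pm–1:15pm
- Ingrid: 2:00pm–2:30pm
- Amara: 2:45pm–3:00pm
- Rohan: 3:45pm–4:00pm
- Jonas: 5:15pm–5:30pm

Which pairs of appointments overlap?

no overlapping pairs

Sorted by start: Kenji, Mei, Ingrid, Amara, Rohan, Jonas.
Mei starts after Kenji ends, so nothing later overlaps Kenji either.
Ingrid starts after Mei ends, so nothing later overlaps Mei either.
Amara starts after Ingrid ends, so nothing later overlaps Ingrid either.
Rohan starts after Amara ends, so nothing later overlaps Amara either.
Jonas starts after Rohan ends.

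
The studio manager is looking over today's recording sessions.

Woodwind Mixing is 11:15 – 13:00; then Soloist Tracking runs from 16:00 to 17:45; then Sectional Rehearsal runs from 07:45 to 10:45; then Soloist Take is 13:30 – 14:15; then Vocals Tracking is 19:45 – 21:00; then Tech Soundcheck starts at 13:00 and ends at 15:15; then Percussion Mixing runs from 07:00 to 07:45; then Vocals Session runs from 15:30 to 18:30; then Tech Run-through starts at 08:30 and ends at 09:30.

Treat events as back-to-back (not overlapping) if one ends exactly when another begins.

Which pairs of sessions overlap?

Sectional Rehearsal & Tech Run-through, Soloist Take & Tech Soundcheck, Soloist Tracking & Vocals Session

Check each pair: they overlap iff neither finishes before the other starts.
Sorted by start: Percussion Mixing, Sectional Rehearsal, Tech Run-through, Woodwind Mixing, Tech Soundcheck, Soloist Take, Vocals Session, Soloist Tracking, Vocals Tracking.
Sectional Rehearsal starts exactly when Percussion Mixing ends (back-to-back, no overlap) — done with Percussion Mixing.
Tech Run-through starts before Sectional Rehearsal ends → Sectional Rehearsal and Tech Run-through overlap.
Woodwind Mixing starts after Sectional Rehearsal ends — done with Sectional Rehearsal.
Woodwind Mixing starts after Tech Run-through ends — done with Tech Run-through.
Tech Soundcheck starts exactly when Woodwind Mixing ends (back-to-back, no overlap) — done with Woodwind Mixing.
Soloist Take starts before Tech Soundcheck ends → Tech Soundcheck and Soloist Take overlap.
Vocals Session starts after Tech Soundcheck ends — done with Tech Soundcheck.
Vocals Session starts after Soloist Take ends — done with Soloist Take.
Soloist Tracking starts before Vocals Session ends → Vocals Session and Soloist Tracking overlap.
Vocals Tracking starts after Vocals Session ends.
Vocals Tracking starts after Soloist Tracking ends.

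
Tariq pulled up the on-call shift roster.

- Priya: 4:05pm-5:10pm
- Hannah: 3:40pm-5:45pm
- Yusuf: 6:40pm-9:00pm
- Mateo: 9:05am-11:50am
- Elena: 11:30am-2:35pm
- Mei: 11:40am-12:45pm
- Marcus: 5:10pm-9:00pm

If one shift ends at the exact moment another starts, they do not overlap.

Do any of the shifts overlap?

Check each pair: they overlap iff neither finishes before the other starts.
Sorted by start: Mateo, Elena, Mei, Hannah, Priya, Marcus, Yusuf.
Elena starts before Mateo ends → Mateo and Elena overlap.
That's a conflict, so the schedule is not conflict-free.

Yes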